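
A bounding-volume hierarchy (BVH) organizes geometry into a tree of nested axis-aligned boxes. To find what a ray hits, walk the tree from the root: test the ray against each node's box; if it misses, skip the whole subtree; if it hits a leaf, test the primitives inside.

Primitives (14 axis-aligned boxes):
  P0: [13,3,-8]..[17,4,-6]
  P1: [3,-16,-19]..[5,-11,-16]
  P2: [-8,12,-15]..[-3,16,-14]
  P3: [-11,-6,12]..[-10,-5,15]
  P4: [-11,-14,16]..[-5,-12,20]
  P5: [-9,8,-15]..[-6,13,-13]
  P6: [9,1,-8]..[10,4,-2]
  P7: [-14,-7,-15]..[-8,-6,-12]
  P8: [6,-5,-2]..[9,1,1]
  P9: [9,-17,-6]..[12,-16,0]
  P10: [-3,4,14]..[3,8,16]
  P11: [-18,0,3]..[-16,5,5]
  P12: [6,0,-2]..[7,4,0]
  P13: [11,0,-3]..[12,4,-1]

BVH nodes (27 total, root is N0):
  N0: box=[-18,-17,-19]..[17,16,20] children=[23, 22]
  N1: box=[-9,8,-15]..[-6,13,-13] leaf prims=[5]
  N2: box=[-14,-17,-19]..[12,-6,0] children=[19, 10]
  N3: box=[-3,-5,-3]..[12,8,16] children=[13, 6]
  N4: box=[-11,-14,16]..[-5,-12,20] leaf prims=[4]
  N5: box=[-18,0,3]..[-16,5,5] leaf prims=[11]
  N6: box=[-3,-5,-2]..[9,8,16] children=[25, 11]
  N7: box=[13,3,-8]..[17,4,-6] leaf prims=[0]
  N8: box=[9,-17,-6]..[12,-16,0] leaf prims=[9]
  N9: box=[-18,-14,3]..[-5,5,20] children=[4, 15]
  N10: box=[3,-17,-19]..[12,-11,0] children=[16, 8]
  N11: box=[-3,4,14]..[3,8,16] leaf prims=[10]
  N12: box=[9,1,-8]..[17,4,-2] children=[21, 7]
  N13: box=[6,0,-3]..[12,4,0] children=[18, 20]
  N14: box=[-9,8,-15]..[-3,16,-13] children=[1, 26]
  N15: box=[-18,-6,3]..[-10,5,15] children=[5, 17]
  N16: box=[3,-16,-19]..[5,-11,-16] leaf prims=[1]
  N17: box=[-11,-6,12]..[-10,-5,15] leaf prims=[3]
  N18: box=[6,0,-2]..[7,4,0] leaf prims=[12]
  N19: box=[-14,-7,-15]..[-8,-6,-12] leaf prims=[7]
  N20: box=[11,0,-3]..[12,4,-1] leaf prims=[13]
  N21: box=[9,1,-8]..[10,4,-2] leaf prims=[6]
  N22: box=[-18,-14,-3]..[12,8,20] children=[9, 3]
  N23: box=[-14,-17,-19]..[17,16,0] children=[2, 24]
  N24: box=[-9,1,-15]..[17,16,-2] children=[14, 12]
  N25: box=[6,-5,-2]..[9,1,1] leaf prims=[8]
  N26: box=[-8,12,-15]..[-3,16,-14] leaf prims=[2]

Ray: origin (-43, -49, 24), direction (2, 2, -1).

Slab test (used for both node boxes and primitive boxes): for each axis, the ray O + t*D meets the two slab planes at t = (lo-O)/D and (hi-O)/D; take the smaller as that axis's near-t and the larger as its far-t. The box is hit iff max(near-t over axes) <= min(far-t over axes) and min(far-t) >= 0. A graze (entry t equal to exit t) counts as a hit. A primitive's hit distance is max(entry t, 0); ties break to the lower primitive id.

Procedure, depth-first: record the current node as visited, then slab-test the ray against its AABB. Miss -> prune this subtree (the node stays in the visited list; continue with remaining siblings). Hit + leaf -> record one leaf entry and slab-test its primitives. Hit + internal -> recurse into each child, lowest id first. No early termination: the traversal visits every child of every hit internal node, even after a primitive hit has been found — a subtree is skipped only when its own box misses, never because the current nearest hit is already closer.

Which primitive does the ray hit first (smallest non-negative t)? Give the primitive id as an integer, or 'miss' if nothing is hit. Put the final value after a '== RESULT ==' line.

Trace the traversal:
N0 x:[25/2,30] y:[16,65/2] z:[4,43] -> hit [16,30], descend [22, 23]
  N22 x:[25/2,55/2] y:[35/2,57/2] z:[4,27] -> hit [35/2,27], descend [3, 9]
    N3 x:[20,55/2] y:[22,57/2] z:[8,27] -> hit [22,27], descend [6, 13]
      N6 x:[20,26] y:[22,57/2] z:[8,26] -> hit [22,26], descend [11, 25]
        N11 x:[20,23] y:[53/2,57/2] z:[8,10] -> miss, prune
        N25 x:[49/2,26] y:[22,25] z:[23,26] -> hit [49/2,25] leaf, test {P8@t=49/2}
      N13 x:[49/2,55/2] y:[49/2,53/2] z:[24,27] -> hit [49/2,53/2], descend [18, 20]
        N18 x:[49/2,25] y:[49/2,53/2] z:[24,26] -> hit [49/2,25] leaf, test {P12@t=49/2}
        N20 x:[27,55/2] y:[49/2,53/2] z:[25,27] -> miss, prune
    N9 x:[25/2,19] y:[35/2,27] z:[4,21] -> hit [35/2,19], descend [4, 15]
      N4 x:[16,19] y:[35/2,37/2] z:[4,8] -> miss, prune
      N15 x:[25/2,33/2] y:[43/2,27] z:[9,21] -> miss, prune
  N23 x:[29/2,30] y:[16,65/2] z:[24,43] -> hit [24,30], descend [2, 24]
    N2 x:[29/2,55/2] y:[16,43/2] z:[24,43] -> miss, prune
    N24 x:[17,30] y:[25,65/2] z:[26,39] -> hit [26,30], descend [12, 14]
      N12 x:[26,30] y:[25,53/2] z:[26,32] -> hit [26,53/2], descend [7, 21]
        N7 x:[28,30] y:[26,53/2] z:[30,32] -> miss, prune
        N21 x:[26,53/2] y:[25,53/2] z:[26,32] -> hit [26,53/2] leaf, test {P6@t=26}
      N14 x:[17,20] y:[57/2,65/2] z:[37,39] -> miss, prune

Visited [0, 22, 3, 6, 11, 25, 13, 18, 20, 9, 4, 15, 23, 2, 24, 12, 7, 21, 14]. Tests: 19 box, 3 leaf. Nearest: P8.

== RESULT ==
8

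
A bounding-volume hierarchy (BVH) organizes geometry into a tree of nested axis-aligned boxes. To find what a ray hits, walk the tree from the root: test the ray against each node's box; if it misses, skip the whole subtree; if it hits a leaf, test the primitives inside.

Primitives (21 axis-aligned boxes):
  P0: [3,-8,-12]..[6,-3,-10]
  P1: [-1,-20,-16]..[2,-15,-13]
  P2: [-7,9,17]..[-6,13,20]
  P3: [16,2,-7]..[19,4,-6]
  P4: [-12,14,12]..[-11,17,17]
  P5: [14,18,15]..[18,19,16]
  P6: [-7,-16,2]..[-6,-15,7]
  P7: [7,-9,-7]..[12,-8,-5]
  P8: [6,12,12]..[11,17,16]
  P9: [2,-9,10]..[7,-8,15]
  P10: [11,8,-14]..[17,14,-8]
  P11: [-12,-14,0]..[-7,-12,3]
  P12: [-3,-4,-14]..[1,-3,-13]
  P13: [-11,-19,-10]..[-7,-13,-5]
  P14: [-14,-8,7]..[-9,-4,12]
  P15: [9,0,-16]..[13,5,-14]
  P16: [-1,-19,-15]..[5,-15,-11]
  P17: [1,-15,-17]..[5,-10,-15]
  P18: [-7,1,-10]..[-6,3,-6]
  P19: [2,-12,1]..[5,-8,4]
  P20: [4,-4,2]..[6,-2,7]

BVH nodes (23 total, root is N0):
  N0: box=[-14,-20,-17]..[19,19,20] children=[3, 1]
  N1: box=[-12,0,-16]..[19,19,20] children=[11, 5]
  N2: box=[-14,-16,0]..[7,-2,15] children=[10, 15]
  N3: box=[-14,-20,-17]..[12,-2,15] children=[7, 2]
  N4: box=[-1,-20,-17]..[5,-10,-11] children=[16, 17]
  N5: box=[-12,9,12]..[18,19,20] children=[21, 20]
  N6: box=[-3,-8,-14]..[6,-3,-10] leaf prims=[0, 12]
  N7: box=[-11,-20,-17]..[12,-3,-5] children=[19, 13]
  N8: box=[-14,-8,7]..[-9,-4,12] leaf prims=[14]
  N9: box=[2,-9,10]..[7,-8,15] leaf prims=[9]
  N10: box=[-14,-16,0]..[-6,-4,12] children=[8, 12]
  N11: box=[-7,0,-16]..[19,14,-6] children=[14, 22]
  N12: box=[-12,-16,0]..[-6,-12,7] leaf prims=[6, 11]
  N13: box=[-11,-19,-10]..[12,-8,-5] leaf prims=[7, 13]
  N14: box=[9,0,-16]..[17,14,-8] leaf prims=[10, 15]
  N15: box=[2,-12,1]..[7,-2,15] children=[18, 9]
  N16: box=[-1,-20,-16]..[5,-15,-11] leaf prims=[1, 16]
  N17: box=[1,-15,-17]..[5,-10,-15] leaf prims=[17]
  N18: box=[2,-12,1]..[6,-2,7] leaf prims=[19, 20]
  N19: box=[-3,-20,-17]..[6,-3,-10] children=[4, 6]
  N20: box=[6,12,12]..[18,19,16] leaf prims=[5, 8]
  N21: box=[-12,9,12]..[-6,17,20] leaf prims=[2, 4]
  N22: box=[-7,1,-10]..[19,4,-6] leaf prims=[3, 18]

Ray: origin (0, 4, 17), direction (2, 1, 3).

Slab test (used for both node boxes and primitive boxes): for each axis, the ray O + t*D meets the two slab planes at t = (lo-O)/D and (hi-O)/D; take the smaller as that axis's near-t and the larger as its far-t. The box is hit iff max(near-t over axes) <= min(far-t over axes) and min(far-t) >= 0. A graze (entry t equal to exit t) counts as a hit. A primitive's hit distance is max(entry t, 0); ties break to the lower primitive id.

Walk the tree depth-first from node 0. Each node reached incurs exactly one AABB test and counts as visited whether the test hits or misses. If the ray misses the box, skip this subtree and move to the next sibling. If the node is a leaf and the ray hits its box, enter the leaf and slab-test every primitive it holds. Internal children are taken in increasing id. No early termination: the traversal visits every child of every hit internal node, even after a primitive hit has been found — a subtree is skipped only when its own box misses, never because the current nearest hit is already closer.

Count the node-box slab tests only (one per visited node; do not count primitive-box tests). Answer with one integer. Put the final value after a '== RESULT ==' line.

Trace the traversal:
N0 x:[-7,19/2] y:[-24,15] z:[-34/3,1] -> hit [-7,1], descend [1, 3]
  N1 x:[-6,19/2] y:[-4,15] z:[-11,1] -> hit [-4,1], descend [5, 11]
    N5 x:[-6,9] y:[5,15] z:[-5/3,1] -> miss, prune
    N11 x:[-7/2,19/2] y:[-4,10] z:[-11,-23/3] -> miss, prune
  N3 x:[-7,6] y:[-24,-6] z:[-34/3,-2/3] -> miss, prune

Visited [0, 1, 5, 11, 3]. Tests: 5 box, 0 leaf. Nearest: miss.

== RESULT ==
5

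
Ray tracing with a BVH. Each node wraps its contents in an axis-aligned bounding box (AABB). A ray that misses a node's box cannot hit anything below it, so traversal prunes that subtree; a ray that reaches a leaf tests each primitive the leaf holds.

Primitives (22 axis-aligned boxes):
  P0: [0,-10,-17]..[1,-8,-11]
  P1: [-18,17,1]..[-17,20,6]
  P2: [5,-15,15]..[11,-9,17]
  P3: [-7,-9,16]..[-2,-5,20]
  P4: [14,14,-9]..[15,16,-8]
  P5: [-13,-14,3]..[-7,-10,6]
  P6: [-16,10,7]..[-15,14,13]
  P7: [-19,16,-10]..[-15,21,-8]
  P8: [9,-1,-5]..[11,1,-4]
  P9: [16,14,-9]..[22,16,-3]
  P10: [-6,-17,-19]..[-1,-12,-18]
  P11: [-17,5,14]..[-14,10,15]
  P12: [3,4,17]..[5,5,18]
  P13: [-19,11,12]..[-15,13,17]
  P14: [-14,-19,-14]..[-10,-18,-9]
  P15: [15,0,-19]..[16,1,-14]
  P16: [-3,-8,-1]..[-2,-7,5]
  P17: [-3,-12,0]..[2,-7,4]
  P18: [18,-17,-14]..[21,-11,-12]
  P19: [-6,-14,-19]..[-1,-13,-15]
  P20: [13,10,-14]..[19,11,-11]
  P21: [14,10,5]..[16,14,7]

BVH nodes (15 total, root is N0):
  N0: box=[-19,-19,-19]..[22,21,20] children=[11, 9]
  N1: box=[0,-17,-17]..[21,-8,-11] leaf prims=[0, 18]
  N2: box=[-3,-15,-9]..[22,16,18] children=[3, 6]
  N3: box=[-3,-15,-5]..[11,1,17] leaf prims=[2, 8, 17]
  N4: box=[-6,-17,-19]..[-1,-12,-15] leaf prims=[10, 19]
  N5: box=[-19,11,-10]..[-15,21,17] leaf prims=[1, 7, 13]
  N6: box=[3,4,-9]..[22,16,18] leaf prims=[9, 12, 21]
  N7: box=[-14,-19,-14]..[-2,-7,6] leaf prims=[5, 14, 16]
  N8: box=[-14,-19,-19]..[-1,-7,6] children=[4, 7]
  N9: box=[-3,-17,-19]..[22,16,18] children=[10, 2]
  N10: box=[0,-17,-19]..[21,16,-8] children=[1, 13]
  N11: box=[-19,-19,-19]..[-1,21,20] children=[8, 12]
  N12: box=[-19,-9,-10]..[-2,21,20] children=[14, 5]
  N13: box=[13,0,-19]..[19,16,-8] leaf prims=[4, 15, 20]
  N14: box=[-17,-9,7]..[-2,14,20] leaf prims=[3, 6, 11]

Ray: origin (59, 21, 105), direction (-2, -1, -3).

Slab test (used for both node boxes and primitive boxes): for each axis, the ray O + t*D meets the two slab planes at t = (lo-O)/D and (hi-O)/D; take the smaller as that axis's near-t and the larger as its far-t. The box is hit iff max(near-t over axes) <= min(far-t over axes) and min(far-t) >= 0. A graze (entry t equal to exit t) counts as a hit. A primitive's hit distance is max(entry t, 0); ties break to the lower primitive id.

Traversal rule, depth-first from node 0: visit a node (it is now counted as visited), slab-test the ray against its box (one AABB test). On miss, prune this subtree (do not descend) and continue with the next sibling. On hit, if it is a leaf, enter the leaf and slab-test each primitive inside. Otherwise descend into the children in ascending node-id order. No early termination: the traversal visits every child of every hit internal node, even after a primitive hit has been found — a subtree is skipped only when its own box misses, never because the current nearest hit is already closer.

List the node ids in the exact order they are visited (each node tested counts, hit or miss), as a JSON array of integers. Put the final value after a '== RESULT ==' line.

Walk:
N0 x:[37/2,39] y:[0,40] z:[85/3,124/3] -> hit [85/3,39], descend [9, 11]
  N9 x:[37/2,31] y:[5,38] z:[29,124/3] -> hit [29,31], descend [2, 10]
    N2 x:[37/2,31] y:[5,36] z:[29,38] -> hit [29,31], descend [3, 6]
      N3 x:[24,31] y:[20,36] z:[88/3,110/3] -> hit [88/3,31] leaf, test {P2(miss), P8(miss), P17(miss)}
      N6 x:[37/2,28] y:[5,17] z:[29,38] -> miss, prune
    N10 x:[19,59/2] y:[5,38] z:[113/3,124/3] -> miss, prune
  N11 x:[30,39] y:[0,40] z:[85/3,124/3] -> hit [30,39], descend [8, 12]
    N8 x:[30,73/2] y:[28,40] z:[33,124/3] -> hit [33,73/2], descend [4, 7]
      N4 x:[30,65/2] y:[33,38] z:[40,124/3] -> miss, prune
      N7 x:[61/2,73/2] y:[28,40] z:[33,119/3] -> hit [33,73/2] leaf, test {P5@t=33, P14(miss), P16(miss)}
    N12 x:[61/2,39] y:[0,30] z:[85/3,115/3] -> miss, prune

Summary -> nodes [0, 9, 2, 3, 6, 10, 11, 8, 4, 7, 12]; box-tests=11; leaf-entries=2; first=P5

== RESULT ==
[0, 9, 2, 3, 6, 10, 11, 8, 4, 7, 12]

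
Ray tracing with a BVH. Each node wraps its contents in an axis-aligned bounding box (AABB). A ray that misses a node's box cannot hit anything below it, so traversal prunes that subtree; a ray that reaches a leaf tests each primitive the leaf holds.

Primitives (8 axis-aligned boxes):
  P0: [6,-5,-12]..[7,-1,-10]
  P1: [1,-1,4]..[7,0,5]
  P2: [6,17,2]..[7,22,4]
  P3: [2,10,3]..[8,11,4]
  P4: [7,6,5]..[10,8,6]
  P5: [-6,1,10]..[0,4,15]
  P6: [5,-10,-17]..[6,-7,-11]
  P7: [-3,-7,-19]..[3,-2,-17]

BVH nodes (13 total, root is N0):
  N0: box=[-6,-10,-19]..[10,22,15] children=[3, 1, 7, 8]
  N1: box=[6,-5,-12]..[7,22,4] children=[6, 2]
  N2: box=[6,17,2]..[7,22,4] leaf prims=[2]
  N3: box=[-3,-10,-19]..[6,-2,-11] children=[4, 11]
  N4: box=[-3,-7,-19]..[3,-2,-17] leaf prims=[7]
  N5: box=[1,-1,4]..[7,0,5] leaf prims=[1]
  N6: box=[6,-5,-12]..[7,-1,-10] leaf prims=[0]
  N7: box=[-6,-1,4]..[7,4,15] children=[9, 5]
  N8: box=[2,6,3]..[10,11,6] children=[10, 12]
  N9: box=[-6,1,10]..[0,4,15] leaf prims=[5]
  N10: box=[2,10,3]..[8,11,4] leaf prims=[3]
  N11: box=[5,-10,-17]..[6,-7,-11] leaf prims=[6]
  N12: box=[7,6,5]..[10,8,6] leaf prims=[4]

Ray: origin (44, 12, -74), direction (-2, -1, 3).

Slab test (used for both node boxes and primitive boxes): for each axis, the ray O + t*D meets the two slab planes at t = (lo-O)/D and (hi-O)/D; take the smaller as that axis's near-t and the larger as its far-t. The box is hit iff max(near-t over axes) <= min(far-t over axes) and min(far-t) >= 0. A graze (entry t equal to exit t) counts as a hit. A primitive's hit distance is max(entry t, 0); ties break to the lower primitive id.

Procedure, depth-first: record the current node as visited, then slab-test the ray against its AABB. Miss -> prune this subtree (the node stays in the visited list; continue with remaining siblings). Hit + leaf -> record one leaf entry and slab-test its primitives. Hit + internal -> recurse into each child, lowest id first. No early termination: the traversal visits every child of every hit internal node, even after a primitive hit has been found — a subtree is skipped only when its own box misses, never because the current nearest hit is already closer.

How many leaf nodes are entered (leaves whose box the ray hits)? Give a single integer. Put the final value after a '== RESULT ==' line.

Walk:
N0 x:[17,25] y:[-10,22] z:[55/3,89/3] -> hit [55/3,22], descend [1, 3, 7, 8]
  N1 x:[37/2,19] y:[-10,17] z:[62/3,26] -> miss, prune
  N3 x:[19,47/2] y:[14,22] z:[55/3,21] -> hit [19,21], descend [4, 11]
    N4 x:[41/2,47/2] y:[14,19] z:[55/3,19] -> miss, prune
    N11 x:[19,39/2] y:[19,22] z:[19,21] -> hit [19,39/2] leaf, test {P6@t=19}
  N7 x:[37/2,25] y:[8,13] z:[26,89/3] -> miss, prune
  N8 x:[17,21] y:[1,6] z:[77/3,80/3] -> miss, prune

order=[0, 1, 3, 4, 11, 7, 8]  |boxes|=7  |leaves|=1  hit=P6

== RESULT ==
1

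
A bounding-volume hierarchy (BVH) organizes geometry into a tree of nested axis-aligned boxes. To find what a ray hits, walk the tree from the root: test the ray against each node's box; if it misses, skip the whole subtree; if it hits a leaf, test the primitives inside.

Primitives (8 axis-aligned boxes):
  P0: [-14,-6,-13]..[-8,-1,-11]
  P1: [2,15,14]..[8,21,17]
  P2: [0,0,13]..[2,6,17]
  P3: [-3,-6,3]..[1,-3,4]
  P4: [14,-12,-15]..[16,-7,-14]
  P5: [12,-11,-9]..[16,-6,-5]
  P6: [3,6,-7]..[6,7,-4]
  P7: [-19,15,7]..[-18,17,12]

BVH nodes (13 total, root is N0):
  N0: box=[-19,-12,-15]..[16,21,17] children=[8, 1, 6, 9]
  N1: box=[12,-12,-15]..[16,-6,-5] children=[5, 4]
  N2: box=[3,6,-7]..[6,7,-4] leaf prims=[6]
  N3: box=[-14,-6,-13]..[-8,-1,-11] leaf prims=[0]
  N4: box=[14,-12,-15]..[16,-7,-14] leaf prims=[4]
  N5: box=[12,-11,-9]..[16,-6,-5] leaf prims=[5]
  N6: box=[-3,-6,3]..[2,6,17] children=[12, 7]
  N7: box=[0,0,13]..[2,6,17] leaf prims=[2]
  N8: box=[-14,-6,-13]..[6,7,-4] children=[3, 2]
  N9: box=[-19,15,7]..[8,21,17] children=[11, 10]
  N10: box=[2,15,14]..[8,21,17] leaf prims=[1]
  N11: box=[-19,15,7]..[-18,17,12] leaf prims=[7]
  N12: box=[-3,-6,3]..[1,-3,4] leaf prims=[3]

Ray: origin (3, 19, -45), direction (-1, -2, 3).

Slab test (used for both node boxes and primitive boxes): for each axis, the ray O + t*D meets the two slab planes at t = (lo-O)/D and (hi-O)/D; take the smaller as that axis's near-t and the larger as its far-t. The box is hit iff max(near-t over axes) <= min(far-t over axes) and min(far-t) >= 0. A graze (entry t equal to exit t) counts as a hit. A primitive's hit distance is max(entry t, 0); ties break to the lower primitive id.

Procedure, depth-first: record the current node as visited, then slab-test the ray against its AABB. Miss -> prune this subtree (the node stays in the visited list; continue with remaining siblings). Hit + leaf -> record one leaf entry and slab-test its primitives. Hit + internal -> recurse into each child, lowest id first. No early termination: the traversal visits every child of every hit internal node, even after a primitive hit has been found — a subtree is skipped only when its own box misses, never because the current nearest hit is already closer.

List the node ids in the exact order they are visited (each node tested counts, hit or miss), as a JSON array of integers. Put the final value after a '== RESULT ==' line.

Traverse from the root:
N0 x:[-13,22] y:[-1,31/2] z:[10,62/3] -> hit [10,31/2], descend [1, 6, 8, 9]
  N1 x:[-13,-9] y:[25/2,31/2] z:[10,40/3] -> miss, prune
  N6 x:[1,6] y:[13/2,25/2] z:[16,62/3] -> miss, prune
  N8 x:[-3,17] y:[6,25/2] z:[32/3,41/3] -> hit [32/3,25/2], descend [2, 3]
    N2 x:[-3,0] y:[6,13/2] z:[38/3,41/3] -> miss, prune
    N3 x:[11,17] y:[10,25/2] z:[32/3,34/3] -> hit [11,34/3] leaf, test {P0@t=11}
  N9 x:[-5,22] y:[-1,2] z:[52/3,62/3] -> miss, prune

7 AABB tests over nodes [0, 1, 6, 8, 2, 3, 9]; 1 leaf entered; closest P0.

== RESULT ==
[0, 1, 6, 8, 2, 3, 9]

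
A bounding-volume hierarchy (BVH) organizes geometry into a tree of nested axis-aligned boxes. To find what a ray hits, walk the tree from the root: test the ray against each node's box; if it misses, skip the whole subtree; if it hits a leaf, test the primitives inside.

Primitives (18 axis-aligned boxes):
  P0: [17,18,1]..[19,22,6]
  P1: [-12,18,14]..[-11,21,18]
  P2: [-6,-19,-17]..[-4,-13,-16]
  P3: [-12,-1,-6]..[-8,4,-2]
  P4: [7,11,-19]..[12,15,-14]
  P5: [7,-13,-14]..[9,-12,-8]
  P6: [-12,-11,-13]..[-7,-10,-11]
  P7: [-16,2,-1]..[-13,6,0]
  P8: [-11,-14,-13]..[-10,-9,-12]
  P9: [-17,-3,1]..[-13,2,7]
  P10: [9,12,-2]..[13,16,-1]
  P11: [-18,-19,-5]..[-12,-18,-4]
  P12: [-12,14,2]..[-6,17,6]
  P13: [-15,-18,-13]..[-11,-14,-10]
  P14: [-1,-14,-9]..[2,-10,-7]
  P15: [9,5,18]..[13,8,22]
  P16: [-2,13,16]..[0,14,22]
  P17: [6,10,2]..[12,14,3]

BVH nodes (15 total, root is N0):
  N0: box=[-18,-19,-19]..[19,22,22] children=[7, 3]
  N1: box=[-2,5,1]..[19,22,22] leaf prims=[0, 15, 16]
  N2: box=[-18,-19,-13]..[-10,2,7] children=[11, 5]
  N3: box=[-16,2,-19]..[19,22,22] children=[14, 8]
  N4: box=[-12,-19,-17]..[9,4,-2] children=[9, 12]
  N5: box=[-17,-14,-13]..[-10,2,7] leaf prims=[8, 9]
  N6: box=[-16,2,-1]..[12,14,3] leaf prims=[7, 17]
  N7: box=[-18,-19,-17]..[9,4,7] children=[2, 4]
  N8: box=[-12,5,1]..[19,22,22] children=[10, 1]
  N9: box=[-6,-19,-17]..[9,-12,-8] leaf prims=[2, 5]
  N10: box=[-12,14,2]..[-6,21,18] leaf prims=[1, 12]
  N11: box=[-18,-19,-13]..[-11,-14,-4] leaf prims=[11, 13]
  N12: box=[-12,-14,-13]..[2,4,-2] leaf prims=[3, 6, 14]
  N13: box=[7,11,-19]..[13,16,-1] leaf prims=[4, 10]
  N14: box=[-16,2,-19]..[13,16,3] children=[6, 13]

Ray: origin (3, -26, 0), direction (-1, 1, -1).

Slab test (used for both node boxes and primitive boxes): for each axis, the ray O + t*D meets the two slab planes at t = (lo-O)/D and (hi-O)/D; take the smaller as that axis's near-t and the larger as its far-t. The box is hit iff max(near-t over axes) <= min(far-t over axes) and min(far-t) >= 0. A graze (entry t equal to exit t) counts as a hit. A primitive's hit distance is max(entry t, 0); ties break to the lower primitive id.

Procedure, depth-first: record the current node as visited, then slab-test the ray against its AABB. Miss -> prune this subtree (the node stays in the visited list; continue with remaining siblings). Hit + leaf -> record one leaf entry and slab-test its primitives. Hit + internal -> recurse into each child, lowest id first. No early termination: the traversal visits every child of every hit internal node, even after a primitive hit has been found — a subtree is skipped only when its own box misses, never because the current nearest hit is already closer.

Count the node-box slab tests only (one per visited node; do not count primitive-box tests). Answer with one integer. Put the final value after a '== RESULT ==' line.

Trace the traversal:
N0 x:[-16,21] y:[7,48] z:[-22,19] -> hit [7,19], descend [3, 7]
  N3 x:[-16,19] y:[28,48] z:[-22,19] -> miss, prune
  N7 x:[-6,21] y:[7,30] z:[-7,17] -> hit [7,17], descend [2, 4]
    N2 x:[13,21] y:[7,28] z:[-7,13] -> hit [13,13], descend [5, 11]
      N5 x:[13,20] y:[12,28] z:[-7,13] -> hit [13,13] leaf, test {P8@t=13, P9(miss)}
      N11 x:[14,21] y:[7,12] z:[4,13] -> miss, prune
    N4 x:[-6,15] y:[7,30] z:[2,17] -> hit [7,15], descend [9, 12]
      N9 x:[-6,9] y:[7,14] z:[8,17] -> hit [8,9] leaf, test {P2(miss), P5(miss)}
      N12 x:[1,15] y:[12,30] z:[2,13] -> hit [12,13] leaf, test {P3(miss), P6(miss), P14(miss)}

Visited [0, 3, 7, 2, 5, 11, 4, 9, 12]. Tests: 9 box, 3 leaf. Nearest: P8.

== RESULT ==
9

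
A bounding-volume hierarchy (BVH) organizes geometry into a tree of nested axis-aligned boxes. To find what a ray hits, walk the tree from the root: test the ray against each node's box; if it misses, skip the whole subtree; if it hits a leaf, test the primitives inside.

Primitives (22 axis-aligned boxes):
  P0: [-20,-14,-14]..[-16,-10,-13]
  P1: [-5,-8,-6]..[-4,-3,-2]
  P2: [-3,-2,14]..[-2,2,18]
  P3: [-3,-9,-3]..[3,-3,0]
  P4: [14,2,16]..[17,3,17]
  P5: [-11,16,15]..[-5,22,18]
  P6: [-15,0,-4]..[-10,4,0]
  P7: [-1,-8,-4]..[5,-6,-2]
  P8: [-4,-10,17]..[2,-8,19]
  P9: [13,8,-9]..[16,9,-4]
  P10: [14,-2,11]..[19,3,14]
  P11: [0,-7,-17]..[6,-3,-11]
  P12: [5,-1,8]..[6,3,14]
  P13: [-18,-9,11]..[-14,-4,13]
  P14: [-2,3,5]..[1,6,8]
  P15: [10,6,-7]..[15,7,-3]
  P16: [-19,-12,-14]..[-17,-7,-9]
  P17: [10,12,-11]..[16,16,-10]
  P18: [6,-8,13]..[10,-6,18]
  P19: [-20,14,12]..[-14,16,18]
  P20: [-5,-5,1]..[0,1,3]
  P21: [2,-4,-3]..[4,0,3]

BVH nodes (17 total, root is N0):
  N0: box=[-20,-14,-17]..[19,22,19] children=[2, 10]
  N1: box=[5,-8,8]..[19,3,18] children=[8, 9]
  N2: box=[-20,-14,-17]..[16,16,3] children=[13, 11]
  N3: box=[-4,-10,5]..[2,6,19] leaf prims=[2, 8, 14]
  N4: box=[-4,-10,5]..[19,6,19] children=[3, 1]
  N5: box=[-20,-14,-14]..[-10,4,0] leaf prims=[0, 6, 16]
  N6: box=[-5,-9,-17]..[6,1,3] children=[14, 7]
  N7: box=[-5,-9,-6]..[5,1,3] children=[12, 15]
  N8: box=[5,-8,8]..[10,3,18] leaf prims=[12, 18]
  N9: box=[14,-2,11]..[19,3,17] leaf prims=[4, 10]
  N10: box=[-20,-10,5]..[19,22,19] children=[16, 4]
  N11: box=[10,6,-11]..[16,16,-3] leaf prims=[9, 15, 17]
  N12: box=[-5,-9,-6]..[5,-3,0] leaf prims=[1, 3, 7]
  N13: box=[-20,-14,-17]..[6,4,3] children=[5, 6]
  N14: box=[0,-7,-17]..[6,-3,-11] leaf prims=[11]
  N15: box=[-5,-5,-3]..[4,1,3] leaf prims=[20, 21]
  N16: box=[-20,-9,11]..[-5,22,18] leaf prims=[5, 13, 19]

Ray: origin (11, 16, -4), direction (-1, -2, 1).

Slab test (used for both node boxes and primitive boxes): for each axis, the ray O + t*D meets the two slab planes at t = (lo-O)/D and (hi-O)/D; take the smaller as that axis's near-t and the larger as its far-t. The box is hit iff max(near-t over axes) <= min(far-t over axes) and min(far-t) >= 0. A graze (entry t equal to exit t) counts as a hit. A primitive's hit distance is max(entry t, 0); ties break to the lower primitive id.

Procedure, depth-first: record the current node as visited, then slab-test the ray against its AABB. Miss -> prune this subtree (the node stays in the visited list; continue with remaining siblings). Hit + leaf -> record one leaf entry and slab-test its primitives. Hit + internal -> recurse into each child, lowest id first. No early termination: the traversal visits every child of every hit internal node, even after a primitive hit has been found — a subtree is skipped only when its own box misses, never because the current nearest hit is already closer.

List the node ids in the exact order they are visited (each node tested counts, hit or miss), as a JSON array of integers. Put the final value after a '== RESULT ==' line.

Trace the traversal:
N0 x:[-8,31] y:[-3,15] z:[-13,23] -> hit [-3,15], descend [2, 10]
  N2 x:[-5,31] y:[0,15] z:[-13,7] -> hit [0,7], descend [11, 13]
    N11 x:[-5,1] y:[0,5] z:[-7,1] -> hit [0,1] leaf, test {P9(miss), P15(miss), P17(miss)}
    N13 x:[5,31] y:[6,15] z:[-13,7] -> hit [6,7], descend [5, 6]
      N5 x:[21,31] y:[6,15] z:[-10,4] -> miss, prune
      N6 x:[5,16] y:[15/2,25/2] z:[-13,7] -> miss, prune
  N10 x:[-8,31] y:[-3,13] z:[9,23] -> hit [9,13], descend [4, 16]
    N4 x:[-8,15] y:[5,13] z:[9,23] -> hit [9,13], descend [1, 3]
      N1 x:[-8,6] y:[13/2,12] z:[12,22] -> miss, prune
      N3 x:[9,15] y:[5,13] z:[9,23] -> hit [9,13] leaf, test {P2(miss), P8(miss), P14(miss)}
    N16 x:[16,31] y:[-3,25/2] z:[15,22] -> miss, prune

order=[0, 2, 11, 13, 5, 6, 10, 4, 1, 3, 16]  |boxes|=11  |leaves|=2  hit=miss

== RESULT ==
[0, 2, 11, 13, 5, 6, 10, 4, 1, 3, 16]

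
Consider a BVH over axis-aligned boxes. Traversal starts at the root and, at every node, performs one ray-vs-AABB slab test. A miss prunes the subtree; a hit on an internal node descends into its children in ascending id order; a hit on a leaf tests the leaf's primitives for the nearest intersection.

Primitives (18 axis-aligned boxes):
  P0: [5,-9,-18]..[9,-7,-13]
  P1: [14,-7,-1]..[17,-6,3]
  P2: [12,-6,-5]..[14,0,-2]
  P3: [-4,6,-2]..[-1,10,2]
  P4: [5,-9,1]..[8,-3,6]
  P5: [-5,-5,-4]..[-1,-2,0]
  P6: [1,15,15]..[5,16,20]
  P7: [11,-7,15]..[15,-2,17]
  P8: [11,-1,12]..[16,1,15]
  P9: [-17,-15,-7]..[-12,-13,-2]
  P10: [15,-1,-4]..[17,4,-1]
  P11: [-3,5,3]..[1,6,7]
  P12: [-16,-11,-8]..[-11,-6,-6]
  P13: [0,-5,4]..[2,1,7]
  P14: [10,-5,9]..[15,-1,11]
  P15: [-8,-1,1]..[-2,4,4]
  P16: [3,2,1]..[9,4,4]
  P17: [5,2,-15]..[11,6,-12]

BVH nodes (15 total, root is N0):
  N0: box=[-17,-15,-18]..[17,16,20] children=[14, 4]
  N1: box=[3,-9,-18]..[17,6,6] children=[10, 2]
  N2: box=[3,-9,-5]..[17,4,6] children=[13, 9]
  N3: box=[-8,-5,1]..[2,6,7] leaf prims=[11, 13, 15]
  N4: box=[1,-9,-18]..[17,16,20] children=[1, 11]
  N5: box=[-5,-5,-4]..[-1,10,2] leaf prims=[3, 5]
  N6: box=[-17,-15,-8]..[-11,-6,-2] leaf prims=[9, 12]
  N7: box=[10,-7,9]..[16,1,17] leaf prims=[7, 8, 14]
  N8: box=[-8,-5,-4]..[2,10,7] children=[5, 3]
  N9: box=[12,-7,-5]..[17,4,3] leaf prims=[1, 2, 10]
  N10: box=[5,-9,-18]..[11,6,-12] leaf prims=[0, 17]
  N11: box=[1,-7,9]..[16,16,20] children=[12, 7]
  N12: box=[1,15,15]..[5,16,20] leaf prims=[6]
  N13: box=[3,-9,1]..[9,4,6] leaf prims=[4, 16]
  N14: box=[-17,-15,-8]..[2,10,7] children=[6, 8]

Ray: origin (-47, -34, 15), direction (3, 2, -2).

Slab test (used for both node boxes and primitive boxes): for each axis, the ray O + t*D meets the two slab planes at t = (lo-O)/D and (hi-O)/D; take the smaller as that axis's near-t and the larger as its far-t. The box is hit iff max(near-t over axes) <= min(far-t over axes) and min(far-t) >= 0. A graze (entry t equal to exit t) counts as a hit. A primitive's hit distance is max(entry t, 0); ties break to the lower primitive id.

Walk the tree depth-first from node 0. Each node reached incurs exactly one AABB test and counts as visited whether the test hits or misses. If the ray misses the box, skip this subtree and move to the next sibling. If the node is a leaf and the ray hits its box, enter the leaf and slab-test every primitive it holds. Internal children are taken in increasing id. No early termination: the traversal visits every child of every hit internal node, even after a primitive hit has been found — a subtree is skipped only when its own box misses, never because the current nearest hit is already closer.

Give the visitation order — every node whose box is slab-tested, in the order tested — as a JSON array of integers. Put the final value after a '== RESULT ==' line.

Walk:
N0 x:[10,64/3] y:[19/2,25] z:[-5/2,33/2] -> hit [10,33/2], descend [4, 14]
  N4 x:[16,64/3] y:[25/2,25] z:[-5/2,33/2] -> hit [16,33/2], descend [1, 11]
    N1 x:[50/3,64/3] y:[25/2,20] z:[9/2,33/2] -> miss, prune
    N11 x:[16,21] y:[27/2,25] z:[-5/2,3] -> miss, prune
  N14 x:[10,49/3] y:[19/2,22] z:[4,23/2] -> hit [10,23/2], descend [6, 8]
    N6 x:[10,12] y:[19/2,14] z:[17/2,23/2] -> hit [10,23/2] leaf, test {P9@t=10, P12@t=23/2}
    N8 x:[13,49/3] y:[29/2,22] z:[4,19/2] -> miss, prune

Summary -> nodes [0, 4, 1, 11, 14, 6, 8]; box-tests=7; leaf-entries=1; first=P9

== RESULT ==
[0, 4, 1, 11, 14, 6, 8]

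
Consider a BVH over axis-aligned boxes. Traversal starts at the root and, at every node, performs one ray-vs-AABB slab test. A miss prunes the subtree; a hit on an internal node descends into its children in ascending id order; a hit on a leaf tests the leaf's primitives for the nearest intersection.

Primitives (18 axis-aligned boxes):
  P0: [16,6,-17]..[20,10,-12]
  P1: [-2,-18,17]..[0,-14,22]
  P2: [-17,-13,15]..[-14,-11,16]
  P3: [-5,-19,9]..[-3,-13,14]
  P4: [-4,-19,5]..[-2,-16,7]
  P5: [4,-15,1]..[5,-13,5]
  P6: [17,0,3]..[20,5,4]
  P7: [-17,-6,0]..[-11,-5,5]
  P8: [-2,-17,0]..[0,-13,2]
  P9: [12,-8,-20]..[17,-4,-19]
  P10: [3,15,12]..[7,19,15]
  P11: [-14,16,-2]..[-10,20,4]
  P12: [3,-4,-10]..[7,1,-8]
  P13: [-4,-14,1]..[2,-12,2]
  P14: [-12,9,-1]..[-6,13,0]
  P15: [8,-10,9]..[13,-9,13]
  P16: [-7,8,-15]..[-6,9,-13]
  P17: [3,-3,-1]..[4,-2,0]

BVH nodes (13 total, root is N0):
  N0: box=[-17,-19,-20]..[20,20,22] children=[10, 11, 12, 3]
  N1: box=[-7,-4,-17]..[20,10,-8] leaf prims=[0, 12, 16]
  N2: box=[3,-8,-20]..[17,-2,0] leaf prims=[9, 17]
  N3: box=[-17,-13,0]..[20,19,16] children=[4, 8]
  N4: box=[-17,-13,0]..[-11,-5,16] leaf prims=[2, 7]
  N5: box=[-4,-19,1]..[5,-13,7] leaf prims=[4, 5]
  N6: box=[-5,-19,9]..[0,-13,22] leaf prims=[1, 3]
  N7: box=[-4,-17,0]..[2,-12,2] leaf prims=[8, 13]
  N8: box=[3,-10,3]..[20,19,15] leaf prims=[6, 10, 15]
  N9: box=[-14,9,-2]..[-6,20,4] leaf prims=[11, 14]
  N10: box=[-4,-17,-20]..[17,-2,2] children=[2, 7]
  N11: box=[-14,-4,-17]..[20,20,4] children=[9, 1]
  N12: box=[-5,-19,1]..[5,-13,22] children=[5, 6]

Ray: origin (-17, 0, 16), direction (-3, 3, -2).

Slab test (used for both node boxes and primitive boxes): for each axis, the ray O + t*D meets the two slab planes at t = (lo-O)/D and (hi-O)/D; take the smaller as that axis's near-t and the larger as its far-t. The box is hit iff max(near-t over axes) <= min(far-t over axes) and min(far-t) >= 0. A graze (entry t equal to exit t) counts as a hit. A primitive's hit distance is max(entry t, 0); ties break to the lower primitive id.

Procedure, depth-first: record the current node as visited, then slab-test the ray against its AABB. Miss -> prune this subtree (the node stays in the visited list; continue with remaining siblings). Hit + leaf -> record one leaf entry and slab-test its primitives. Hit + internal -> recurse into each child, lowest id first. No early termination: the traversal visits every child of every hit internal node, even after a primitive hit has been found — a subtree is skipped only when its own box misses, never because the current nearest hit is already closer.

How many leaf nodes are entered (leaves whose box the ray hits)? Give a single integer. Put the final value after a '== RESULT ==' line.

Walk:
N0 x:[-37/3,0] y:[-19/3,20/3] z:[-3,18] -> hit [-3,0], descend [3, 10, 11, 12]
  N3 x:[-37/3,0] y:[-13/3,19/3] z:[0,8] -> hit [0,0], descend [4, 8]
    N4 x:[-2,0] y:[-13/3,-5/3] z:[0,8] -> miss, prune
    N8 x:[-37/3,-20/3] y:[-10/3,19/3] z:[1/2,13/2] -> miss, prune
  N10 x:[-34/3,-13/3] y:[-17/3,-2/3] z:[7,18] -> miss, prune
  N11 x:[-37/3,-1] y:[-4/3,20/3] z:[6,33/2] -> miss, prune
  N12 x:[-22/3,-4] y:[-19/3,-13/3] z:[-3,15/2] -> miss, prune

Visited [0, 3, 4, 8, 10, 11, 12]. Tests: 7 box, 0 leaf. Nearest: miss.

== RESULT ==
0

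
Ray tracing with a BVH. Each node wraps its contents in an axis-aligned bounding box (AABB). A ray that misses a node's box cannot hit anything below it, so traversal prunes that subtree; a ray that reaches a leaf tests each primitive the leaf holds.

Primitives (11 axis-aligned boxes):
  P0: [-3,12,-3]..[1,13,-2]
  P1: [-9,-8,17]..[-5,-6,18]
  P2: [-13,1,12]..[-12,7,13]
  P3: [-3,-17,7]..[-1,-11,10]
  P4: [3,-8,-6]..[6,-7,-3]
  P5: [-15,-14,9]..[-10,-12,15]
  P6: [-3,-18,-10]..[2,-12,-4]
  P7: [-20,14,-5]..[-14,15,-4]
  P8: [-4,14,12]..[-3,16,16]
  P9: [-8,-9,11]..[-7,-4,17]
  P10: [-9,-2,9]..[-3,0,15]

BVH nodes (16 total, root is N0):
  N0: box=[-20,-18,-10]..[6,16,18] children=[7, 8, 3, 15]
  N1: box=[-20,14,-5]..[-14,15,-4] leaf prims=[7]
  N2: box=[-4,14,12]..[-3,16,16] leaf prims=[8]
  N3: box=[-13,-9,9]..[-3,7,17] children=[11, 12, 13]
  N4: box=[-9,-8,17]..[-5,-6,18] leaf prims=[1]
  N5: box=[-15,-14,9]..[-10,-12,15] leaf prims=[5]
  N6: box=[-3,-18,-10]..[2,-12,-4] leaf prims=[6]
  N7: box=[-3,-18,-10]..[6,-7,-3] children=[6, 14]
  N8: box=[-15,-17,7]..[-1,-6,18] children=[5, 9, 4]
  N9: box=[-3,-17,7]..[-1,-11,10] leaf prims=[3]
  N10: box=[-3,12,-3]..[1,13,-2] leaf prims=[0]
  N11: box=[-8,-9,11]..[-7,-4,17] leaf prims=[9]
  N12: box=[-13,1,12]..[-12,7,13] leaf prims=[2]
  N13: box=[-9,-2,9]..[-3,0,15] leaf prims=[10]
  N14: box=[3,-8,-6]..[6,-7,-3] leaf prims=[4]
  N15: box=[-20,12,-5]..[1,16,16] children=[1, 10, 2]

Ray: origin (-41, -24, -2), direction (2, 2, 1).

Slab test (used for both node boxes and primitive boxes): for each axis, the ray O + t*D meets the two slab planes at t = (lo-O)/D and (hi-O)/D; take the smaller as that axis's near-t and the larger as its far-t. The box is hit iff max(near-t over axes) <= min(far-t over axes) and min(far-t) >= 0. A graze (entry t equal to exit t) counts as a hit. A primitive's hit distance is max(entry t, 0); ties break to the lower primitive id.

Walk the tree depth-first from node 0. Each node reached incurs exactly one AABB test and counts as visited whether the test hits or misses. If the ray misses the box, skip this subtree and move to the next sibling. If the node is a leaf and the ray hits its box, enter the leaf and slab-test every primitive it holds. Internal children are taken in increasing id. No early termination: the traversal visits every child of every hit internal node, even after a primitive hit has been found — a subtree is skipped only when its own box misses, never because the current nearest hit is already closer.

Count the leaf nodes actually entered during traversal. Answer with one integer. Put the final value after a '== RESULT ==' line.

Traverse from the root:
N0 x:[21/2,47/2] y:[3,20] z:[-8,20] -> hit [21/2,20], descend [3, 7, 8, 15]
  N3 x:[14,19] y:[15/2,31/2] z:[11,19] -> hit [14,31/2], descend [11, 12, 13]
    N11 x:[33/2,17] y:[15/2,10] z:[13,19] -> miss, prune
    N12 x:[14,29/2] y:[25/2,31/2] z:[14,15] -> hit [14,29/2] leaf, test {P2@t=14}
    N13 x:[16,19] y:[11,12] z:[11,17] -> miss, prune
  N7 x:[19,47/2] y:[3,17/2] z:[-8,-1] -> miss, prune
  N8 x:[13,20] y:[7/2,9] z:[9,20] -> miss, prune
  N15 x:[21/2,21] y:[18,20] z:[-3,18] -> hit [18,18], descend [1, 2, 10]
    N1 x:[21/2,27/2] y:[19,39/2] z:[-3,-2] -> miss, prune
    N2 x:[37/2,19] y:[19,20] z:[14,18] -> miss, prune
    N10 x:[19,21] y:[18,37/2] z:[-1,0] -> miss, prune

11 AABB tests over nodes [0, 3, 11, 12, 13, 7, 8, 15, 1, 2, 10]; 1 leaf entered; closest P2.

== RESULT ==
1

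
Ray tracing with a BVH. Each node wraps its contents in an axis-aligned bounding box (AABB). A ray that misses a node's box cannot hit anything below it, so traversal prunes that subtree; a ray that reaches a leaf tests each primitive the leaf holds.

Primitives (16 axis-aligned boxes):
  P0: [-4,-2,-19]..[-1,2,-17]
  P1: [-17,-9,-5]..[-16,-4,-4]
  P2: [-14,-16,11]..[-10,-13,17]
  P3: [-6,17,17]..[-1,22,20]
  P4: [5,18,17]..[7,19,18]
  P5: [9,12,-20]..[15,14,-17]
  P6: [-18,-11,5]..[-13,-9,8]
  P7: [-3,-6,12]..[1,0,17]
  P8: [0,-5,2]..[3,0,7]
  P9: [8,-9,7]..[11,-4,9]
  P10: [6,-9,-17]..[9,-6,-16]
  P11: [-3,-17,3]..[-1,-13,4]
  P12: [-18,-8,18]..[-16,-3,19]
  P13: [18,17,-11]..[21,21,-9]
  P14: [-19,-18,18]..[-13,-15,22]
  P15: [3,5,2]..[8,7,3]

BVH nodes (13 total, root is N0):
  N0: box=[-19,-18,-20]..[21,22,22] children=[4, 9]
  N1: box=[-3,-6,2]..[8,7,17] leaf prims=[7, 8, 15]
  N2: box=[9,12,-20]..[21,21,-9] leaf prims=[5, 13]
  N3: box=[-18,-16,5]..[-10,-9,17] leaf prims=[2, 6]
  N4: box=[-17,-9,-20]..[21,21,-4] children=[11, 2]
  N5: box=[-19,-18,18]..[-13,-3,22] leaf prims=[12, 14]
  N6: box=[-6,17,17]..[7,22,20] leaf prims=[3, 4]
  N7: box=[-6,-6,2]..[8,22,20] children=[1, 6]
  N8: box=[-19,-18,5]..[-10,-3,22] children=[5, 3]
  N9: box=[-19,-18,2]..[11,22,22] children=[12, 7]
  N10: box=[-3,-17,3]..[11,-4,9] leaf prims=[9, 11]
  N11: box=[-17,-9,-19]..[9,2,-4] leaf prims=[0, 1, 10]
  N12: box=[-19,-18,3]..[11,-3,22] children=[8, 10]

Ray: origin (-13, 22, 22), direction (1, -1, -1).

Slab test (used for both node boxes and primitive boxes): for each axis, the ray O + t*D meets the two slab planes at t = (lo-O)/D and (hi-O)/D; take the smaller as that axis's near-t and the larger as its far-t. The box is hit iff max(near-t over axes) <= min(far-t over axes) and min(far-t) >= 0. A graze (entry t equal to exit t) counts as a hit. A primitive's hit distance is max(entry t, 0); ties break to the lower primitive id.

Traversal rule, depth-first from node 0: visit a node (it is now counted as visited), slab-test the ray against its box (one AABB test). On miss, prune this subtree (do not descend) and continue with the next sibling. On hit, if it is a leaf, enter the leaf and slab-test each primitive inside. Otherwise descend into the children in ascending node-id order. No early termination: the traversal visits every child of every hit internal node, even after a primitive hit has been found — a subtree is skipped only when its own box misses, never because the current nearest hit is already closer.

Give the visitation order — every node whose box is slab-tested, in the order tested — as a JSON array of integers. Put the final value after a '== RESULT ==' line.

Trace the traversal:
N0 x:[-6,34] y:[0,40] z:[0,42] -> hit [0,34], descend [4, 9]
  N4 x:[-4,34] y:[1,31] z:[26,42] -> hit [26,31], descend [2, 11]
    N2 x:[22,34] y:[1,10] z:[31,42] -> miss, prune
    N11 x:[-4,22] y:[20,31] z:[26,41] -> miss, prune
  N9 x:[-6,24] y:[0,40] z:[0,20] -> hit [0,20], descend [7, 12]
    N7 x:[7,21] y:[0,28] z:[2,20] -> hit [7,20], descend [1, 6]
      N1 x:[10,21] y:[15,28] z:[5,20] -> hit [15,20] leaf, test {P7(miss), P8(miss), P15(miss)}
      N6 x:[7,20] y:[0,5] z:[2,5] -> miss, prune
    N12 x:[-6,24] y:[25,40] z:[0,19] -> miss, prune

Summary -> nodes [0, 4, 2, 11, 9, 7, 1, 6, 12]; box-tests=9; leaf-entries=1; first=miss

== RESULT ==
[0, 4, 2, 11, 9, 7, 1, 6, 12]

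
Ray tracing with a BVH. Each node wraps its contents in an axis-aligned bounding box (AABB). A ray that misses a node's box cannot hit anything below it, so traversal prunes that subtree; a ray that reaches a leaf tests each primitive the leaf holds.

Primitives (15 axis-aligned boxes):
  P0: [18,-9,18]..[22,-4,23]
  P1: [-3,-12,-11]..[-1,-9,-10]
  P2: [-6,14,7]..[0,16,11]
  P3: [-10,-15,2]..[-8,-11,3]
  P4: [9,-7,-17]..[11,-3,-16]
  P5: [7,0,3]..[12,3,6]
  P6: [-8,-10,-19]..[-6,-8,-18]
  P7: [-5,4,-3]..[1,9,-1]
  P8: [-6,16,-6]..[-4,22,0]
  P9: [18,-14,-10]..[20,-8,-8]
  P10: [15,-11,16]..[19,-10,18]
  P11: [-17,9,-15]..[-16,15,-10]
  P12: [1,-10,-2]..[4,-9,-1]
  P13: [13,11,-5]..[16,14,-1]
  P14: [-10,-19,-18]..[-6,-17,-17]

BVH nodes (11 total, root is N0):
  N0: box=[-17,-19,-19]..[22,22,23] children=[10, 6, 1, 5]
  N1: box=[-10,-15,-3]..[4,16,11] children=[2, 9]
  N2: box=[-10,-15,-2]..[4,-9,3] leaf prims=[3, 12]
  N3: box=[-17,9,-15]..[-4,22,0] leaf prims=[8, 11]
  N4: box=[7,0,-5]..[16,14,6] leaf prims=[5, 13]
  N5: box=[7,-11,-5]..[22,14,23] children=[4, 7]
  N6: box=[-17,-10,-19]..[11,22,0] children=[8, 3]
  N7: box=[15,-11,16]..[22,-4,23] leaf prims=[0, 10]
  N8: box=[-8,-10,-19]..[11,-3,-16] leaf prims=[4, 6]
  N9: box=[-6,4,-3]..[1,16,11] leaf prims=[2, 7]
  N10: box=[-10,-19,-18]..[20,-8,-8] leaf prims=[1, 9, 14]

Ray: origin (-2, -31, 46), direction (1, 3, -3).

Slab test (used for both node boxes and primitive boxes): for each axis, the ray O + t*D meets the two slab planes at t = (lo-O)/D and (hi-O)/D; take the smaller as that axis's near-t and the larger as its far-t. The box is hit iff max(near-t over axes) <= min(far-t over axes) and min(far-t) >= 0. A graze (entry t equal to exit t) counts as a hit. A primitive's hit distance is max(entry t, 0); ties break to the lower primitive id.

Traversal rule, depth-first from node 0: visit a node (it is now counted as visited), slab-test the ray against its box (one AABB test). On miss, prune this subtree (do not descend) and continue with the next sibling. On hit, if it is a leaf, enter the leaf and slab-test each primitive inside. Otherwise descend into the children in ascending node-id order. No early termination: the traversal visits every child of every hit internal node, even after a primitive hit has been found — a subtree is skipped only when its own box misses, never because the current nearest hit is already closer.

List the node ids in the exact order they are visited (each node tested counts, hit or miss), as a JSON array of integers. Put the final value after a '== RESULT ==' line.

Traverse from the root:
N0 x:[-15,24] y:[4,53/3] z:[23/3,65/3] -> hit [23/3,53/3], descend [1, 5, 6, 10]
  N1 x:[-8,6] y:[16/3,47/3] z:[35/3,49/3] -> miss, prune
  N5 x:[9,24] y:[20/3,15] z:[23/3,17] -> hit [9,15], descend [4, 7]
    N4 x:[9,18] y:[31/3,15] z:[40/3,17] -> hit [40/3,15] leaf, test {P5(miss), P13(miss)}
    N7 x:[17,24] y:[20/3,9] z:[23/3,10] -> miss, prune
  N6 x:[-15,13] y:[7,53/3] z:[46/3,65/3] -> miss, prune
  N10 x:[-8,22] y:[4,23/3] z:[18,64/3] -> miss, prune

Visited [0, 1, 5, 4, 7, 6, 10]. Tests: 7 box, 1 leaf. Nearest: miss.

== RESULT ==
[0, 1, 5, 4, 7, 6, 10]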